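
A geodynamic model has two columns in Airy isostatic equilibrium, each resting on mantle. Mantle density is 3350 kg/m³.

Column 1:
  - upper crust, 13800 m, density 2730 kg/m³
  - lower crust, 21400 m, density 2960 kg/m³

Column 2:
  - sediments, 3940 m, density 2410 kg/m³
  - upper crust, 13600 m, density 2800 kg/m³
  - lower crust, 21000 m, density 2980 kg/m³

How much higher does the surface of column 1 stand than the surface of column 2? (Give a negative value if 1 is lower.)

For any compensation level in the mantle, the mantle terms cancel and isostasy reduces to e = (Σt_1 − Σt_2) − (Σ(ρt)_1 − Σ(ρt)_2) / ρ_m.
Σt_1 = 35200 m; Σt_2 = 38540 m; Σ(ρt)_1 = 101018000; Σ(ρt)_2 = 110155400 (in m·kg/m³).
e = (35200 − 38540) − (101018000 − 110155400) / 3350 = −612 m.

−612 m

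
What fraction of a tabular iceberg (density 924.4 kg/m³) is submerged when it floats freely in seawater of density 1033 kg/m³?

Submerged fraction = ρ_obj/ρ_fluid = 924.4/1033 = 89.5%.

89.5%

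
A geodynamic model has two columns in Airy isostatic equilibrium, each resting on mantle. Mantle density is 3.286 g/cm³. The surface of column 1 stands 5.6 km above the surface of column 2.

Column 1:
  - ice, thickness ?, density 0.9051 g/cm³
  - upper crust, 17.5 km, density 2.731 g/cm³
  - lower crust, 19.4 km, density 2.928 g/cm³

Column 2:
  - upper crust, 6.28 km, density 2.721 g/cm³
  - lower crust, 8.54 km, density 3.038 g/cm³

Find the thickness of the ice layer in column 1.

Take the compensation level at the base of the deeper column (depth z_c below the surface of column 1) and equate Σ ρ_i t_i down to z_c; mantle fills any gap and the z_c terms cancel.
Column 1: x×0.9051 + 17.5×2.731 + 19.4×2.928 + (z_c − 36.9 − x)×3.286
Column 2: 5.6×0 + 6.28×2.721 + 8.54×3.038 + (z_c − 5.6 − 14.82)×3.286
The z_c×3.286 term appears on both sides and cancels. Collect the known terms of each column as K = Σ(ρt)_known − 3.286 × (depth of known layers): K_1 = 104.5957 − 3.286×36.9 = −16.6577; K_2 = 43.0324 − 3.286×(5.6 + 14.82) = −24.06772.
Balance: K_1 − x×(3.286 − 0.9051) = K_2, so x = (K_1 − K_2)/(3.286 − 0.9051) = 7.41002/2.3809 = 3.11 km.

3.11 km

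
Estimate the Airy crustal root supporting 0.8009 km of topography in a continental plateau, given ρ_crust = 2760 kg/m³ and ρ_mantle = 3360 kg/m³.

For local isostatic compensation: the weight of the topography is balanced by the buoyancy of the root, ρ_c h = (ρ_m − ρ_c) r.
r = h · ρ_c / (ρ_m − ρ_c) = 0.8009 km × 2760 / (3360 − 2760) = 3.68 km.

3.68 km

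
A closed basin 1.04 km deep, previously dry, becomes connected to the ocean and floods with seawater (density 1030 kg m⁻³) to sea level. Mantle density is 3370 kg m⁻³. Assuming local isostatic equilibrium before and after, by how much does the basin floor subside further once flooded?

0.458 km

After flooding the water column is d + s deep. Its weight must equal the weight of mantle displaced by the extra subsidence s: (d + s) ρ_w = s ρ_m.
s = d ρ_w / (ρ_m − ρ_w) = 1.04 km × 1030/(3370 − 1030) = 0.458 km.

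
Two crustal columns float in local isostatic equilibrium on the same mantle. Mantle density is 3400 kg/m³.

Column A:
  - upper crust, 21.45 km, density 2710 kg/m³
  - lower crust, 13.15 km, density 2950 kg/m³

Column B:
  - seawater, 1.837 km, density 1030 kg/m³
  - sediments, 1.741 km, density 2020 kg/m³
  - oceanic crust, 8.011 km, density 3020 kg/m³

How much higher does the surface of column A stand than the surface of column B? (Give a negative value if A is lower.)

For any compensation level in the mantle, the mantle terms cancel and isostasy reduces to e = (Σt_A − Σt_B) − (Σ(ρt)_A − Σ(ρt)_B) / ρ_m.
Σt_A = 34.6 km; Σt_B = 11.589 km; Σ(ρt)_A = 96922; Σ(ρt)_B = 29602.15 (in km·kg/m³).
e = (34.6 − 11.589) − (96922 − 29602.15) / 3400 = 3.21 km.

3.21 km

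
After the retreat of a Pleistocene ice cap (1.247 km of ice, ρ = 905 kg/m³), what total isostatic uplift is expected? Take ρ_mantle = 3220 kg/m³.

0.35 km

Removing the load lets mantle flow back in; uplift u satisfies ρ_ice t = ρ_m u.
u = t ρ_ice/ρ_m = 1.247 km × 905/3220 = 0.35 km.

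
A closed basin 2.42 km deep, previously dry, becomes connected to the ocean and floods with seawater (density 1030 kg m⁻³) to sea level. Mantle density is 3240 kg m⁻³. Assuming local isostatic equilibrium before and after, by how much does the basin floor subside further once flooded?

After flooding the water column is d + s deep. Its weight must equal the weight of mantle displaced by the extra subsidence s: (d + s) ρ_w = s ρ_m.
s = d ρ_w / (ρ_m − ρ_w) = 2.42 km × 1030/(3240 − 1030) = 1.13 km.

1.13 km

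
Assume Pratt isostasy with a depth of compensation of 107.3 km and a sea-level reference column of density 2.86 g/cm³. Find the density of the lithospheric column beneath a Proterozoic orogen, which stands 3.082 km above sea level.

Pratt balance: ρ_ref D = ρ (D + h).
ρ = ρ_ref D/(D + h) = 2.86 × 107.3 km/(107.3 km + 3.082 km) = 2.78 g/cm³.

2.78 g/cm³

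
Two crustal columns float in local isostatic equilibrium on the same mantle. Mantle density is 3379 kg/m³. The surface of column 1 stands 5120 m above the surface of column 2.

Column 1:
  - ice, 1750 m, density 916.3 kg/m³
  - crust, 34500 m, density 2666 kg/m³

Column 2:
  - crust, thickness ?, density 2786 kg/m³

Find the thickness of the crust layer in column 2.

19600 m

Take the compensation level at the base of the deeper column (depth z_c below the surface of column 1) and equate Σ ρ_i t_i down to z_c; mantle fills any gap and the z_c terms cancel.
Column 1: 1750×916.3 + 34500×2666 + (z_c − 36250)×3379
Column 2: 5120×0 + x×2786 + (z_c − 5120 − 0 − x)×3379
The z_c×3379 term appears on both sides and cancels. Collect the known terms of each column as K = Σ(ρt)_known − 3379 × (depth of known layers): K_1 = 93580525 − 3379×36250 = −28908225; K_2 = 0 − 3379×(5120 + 0) = −17300480.
Balance: K_1 = K_2 − x×(3379 − 2786), so x = (K_2 − K_1)/(3379 − 2786) = 11607700/593 = 19600 m.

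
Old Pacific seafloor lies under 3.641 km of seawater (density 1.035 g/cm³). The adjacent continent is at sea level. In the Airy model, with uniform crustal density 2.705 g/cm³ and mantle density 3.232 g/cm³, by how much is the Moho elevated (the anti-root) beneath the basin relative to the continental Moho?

11.5 km

By Archimedes' principle applied to the lithosphere: replacing crust with seawater at the top is compensated by replacing crust with mantle at the base: d (ρ_c − ρ_w) = a (ρ_m − ρ_c).
a = d (ρ_c − ρ_w)/(ρ_m − ρ_c) = 3.641 km × 1.67/0.527 = 11.5 km.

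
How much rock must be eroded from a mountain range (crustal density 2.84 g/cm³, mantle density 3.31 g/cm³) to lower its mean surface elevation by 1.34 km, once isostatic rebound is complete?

Net drop Δ = e − u = e − e ρ_c/ρ_m = e (ρ_m − ρ_c)/ρ_m.
e = Δ ρ_m/(ρ_m − ρ_c) = 1.34 km × 3.31/0.47 = 9.44 km.

9.44 km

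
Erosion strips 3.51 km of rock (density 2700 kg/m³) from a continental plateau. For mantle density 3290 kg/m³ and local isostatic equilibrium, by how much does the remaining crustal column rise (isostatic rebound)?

2.88 km

Unloading: uplift u = e ρ_c/ρ_m = 3.51 km × 2700/3290 = 2.88 km.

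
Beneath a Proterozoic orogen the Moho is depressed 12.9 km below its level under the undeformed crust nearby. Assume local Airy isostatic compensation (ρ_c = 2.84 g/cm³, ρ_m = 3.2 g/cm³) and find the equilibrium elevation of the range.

Isostatic balance requires: ρ_c h = (ρ_m − ρ_c) r.
h = r (ρ_m − ρ_c) / ρ_c = 12.9 km × (3.2 − 2.84) / 2.84 = 1.64 km.

1.64 km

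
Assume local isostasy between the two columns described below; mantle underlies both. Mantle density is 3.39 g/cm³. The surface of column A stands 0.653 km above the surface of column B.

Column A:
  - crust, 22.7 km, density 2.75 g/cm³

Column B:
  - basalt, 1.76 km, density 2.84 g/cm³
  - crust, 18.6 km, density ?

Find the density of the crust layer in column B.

2.78 g/cm³

Take the compensation level at the base of the deeper column (depth z_c below the surface of column A) and equate Σ ρ_i t_i down to z_c; mantle fills any gap and the z_c terms cancel.
Column A: 22.7×2.75 + (z_c − 22.7)×3.39
Column B: 0.653×0 + 1.76×2.84 + 18.6×ρ + (z_c − 0.653 − 20.36)×3.39
The z_c×3.39 term appears on both sides and cancels. Collect the known terms of each column as K = Σ(ρt)_known − 3.39 × (depth of known layers): K_A = 62.425 − 3.39×22.7 = −14.528; K_B = 4.9984 − 3.39×(0.653 + 20.36) = −66.23567.
Balance: K_A = K_B + 18.6×ρ, so ρ = (K_A − K_B)/18.6 = 51.7077/18.6 = 2.78 g/cm³.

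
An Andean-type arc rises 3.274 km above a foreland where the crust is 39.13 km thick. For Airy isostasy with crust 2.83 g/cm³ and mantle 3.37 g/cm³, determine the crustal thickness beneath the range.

59.6 km

Root depth r = h ρ_c / (ρ_m − ρ_c) = 3.274 km × 2.83 / 0.54 = 17.16 km.
Total thickness = T + h + r = 39.13 km + 3.274 km + 17.16 km = 59.6 km.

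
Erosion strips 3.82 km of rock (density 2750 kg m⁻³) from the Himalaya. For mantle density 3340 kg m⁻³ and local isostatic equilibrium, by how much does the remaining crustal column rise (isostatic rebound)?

Unloading: uplift u = e ρ_c/ρ_m = 3.82 km × 2750/3340 = 3.15 km.

3.15 km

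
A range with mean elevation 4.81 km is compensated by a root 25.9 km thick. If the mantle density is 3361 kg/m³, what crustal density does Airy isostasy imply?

2830 kg/m³

ρ_c h = (ρ_m − ρ_c) r → ρ_c (h + r) = ρ_m r → ρ_c = ρ_m r / (h + r).
ρ_c = 3361 × 25.9 km / (4.81 km + 25.9 km) = 2830 kg/m³.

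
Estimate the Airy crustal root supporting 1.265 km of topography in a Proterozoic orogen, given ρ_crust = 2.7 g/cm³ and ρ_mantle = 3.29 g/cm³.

5.79 km

For local isostatic compensation: the weight of the topography is balanced by the buoyancy of the root, ρ_c h = (ρ_m − ρ_c) r.
r = h · ρ_c / (ρ_m − ρ_c) = 1.265 km × 2.7 / (3.29 − 2.7) = 5.79 km.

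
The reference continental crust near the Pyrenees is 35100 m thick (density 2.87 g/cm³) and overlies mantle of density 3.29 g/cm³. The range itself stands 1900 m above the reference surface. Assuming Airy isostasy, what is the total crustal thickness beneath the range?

50000 m

Root depth r = h ρ_c / (ρ_m − ρ_c) = 1900 m × 2.87 / 0.42 = 12980 m.
Total thickness = T + h + r = 35100 m + 1900 m + 12980 m = 50000 m.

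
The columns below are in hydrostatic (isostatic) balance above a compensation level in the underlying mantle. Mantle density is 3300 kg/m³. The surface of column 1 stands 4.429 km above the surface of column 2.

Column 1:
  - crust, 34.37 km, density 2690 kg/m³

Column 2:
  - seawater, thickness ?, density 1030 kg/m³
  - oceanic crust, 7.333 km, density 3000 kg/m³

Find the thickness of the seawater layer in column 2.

Take the compensation level at the base of the deeper column (depth z_c below the surface of column 1) and equate Σ ρ_i t_i down to z_c; mantle fills any gap and the z_c terms cancel.
Column 1: 34.37×2690 + (z_c − 34.37)×3300
Column 2: 4.429×0 + x×1030 + 7.333×3000 + (z_c − 4.429 − 7.333 − x)×3300
The z_c×3300 term appears on both sides and cancels. Collect the known terms of each column as K = Σ(ρt)_known − 3300 × (depth of known layers): K_1 = 92455.3 − 3300×34.37 = −20965.7; K_2 = 21999 − 3300×(4.429 + 7.333) = −16815.6.
Balance: K_1 = K_2 − x×(3300 − 1030), so x = (K_2 − K_1)/(3300 − 1030) = 4150.1/2270 = 1.83 km.

1.83 km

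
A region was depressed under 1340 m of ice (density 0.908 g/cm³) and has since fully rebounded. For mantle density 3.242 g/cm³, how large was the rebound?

Removing the load lets mantle flow back in; uplift u satisfies ρ_ice t = ρ_m u.
u = t ρ_ice/ρ_m = 1340 m × 0.908/3.242 = 375 m.

375 m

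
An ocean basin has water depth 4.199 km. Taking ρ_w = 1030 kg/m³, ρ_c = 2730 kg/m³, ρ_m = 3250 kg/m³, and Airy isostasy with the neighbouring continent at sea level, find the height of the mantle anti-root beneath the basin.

13.7 km

Isostatic balance requires: replacing crust with seawater at the top is compensated by replacing crust with mantle at the base: d (ρ_c − ρ_w) = a (ρ_m − ρ_c).
a = d (ρ_c − ρ_w)/(ρ_m − ρ_c) = 4.199 km × 1700/520 = 13.7 km.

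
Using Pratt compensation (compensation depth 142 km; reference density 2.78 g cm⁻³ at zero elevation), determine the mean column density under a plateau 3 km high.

Pratt balance: ρ_ref D = ρ (D + h).
ρ = ρ_ref D/(D + h) = 2.78 × 142 km/(142 km + 3 km) = 2.72 g cm⁻³.

2.72 g cm⁻³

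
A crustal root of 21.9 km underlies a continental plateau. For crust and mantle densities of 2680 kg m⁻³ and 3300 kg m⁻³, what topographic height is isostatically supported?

For local isostatic compensation: ρ_c h = (ρ_m − ρ_c) r.
h = r (ρ_m − ρ_c) / ρ_c = 21.9 km × (3300 − 2680) / 2680 = 5.07 km.

5.07 km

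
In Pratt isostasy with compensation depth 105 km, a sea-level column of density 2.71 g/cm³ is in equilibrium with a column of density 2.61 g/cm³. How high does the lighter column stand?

ρ_ref D = ρ (D + h) → h = D (ρ_ref − ρ)/ρ.
h = 105 km × (2.71 − 2.61)/2.61 = 4.02 km.

4.02 km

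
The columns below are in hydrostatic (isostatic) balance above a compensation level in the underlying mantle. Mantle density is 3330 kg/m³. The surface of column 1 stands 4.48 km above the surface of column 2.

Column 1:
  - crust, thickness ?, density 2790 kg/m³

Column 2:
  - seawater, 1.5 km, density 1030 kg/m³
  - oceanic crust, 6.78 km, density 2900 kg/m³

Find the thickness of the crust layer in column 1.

Take the compensation level at the base of the deeper column (depth z_c below the surface of column 1) and equate Σ ρ_i t_i down to z_c; mantle fills any gap and the z_c terms cancel.
Column 1: x×2790 + (z_c − 0 − x)×3330
Column 2: 4.48×0 + 1.5×1030 + 6.78×2900 + (z_c − 4.48 − 8.28)×3330
The z_c×3330 term appears on both sides and cancels. Collect the known terms of each column as K = Σ(ρt)_known − 3330 × (depth of known layers): K_1 = 0 − 3330×0 = 0; K_2 = 21207 − 3330×(4.48 + 8.28) = −21283.8.
Balance: K_1 − x×(3330 − 2790) = K_2, so x = (K_1 − K_2)/(3330 − 2790) = 21283.8/540 = 39.4 km.

39.4 km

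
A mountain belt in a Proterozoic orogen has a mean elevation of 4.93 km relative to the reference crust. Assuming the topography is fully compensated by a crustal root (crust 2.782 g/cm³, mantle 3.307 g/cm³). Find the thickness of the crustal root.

By Archimedes' principle applied to the lithosphere: the weight of the topography is balanced by the buoyancy of the root, ρ_c h = (ρ_m − ρ_c) r.
r = h · ρ_c / (ρ_m − ρ_c) = 4.93 km × 2.782 / (3.307 − 2.782) = 26.1 km.

26.1 km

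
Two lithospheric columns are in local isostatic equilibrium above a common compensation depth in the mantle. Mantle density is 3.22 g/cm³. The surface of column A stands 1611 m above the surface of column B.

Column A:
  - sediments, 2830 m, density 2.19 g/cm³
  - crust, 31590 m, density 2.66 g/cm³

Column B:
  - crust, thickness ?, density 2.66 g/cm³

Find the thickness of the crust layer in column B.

27500 m

Take the compensation level at the base of the deeper column (depth z_c below the surface of column A) and equate Σ ρ_i t_i down to z_c; mantle fills any gap and the z_c terms cancel.
Column A: 2830×2.19 + 31590×2.66 + (z_c − 34420)×3.22
Column B: 1611×0 + x×2.66 + (z_c − 1611 − 0 − x)×3.22
The z_c×3.22 term appears on both sides and cancels. Collect the known terms of each column as K = Σ(ρt)_known − 3.22 × (depth of known layers): K_A = 90227.1 − 3.22×34420 = −20605.3; K_B = 0 − 3.22×(1611 + 0) = −5187.42.
Balance: K_A = K_B − x×(3.22 − 2.66), so x = (K_B − K_A)/(3.22 − 2.66) = 15417.9/0.56 = 27500 m.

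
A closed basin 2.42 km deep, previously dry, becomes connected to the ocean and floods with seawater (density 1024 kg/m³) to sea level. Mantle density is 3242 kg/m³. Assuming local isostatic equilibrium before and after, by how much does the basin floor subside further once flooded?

After flooding the water column is d + s deep. Its weight must equal the weight of mantle displaced by the extra subsidence s: (d + s) ρ_w = s ρ_m.
s = d ρ_w / (ρ_m − ρ_w) = 2.42 km × 1024/(3242 − 1024) = 1.12 km.

1.12 km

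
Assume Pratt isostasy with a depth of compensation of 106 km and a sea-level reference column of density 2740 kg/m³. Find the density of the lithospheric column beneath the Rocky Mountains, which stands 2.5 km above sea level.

2680 kg/m³

Pratt balance: ρ_ref D = ρ (D + h).
ρ = ρ_ref D/(D + h) = 2740 × 106 km/(106 km + 2.5 km) = 2680 kg/m³.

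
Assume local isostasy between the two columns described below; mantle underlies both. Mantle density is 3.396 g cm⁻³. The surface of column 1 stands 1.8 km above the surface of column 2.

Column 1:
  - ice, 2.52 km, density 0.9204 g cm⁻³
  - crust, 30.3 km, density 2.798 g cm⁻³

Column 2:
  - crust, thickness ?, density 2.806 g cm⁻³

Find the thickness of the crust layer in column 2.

Take the compensation level at the base of the deeper column (depth z_c below the surface of column 1) and equate Σ ρ_i t_i down to z_c; mantle fills any gap and the z_c terms cancel.
Column 1: 2.52×0.9204 + 30.3×2.798 + (z_c − 32.82)×3.396
Column 2: 1.8×0 + x×2.806 + (z_c − 1.8 − 0 − x)×3.396
The z_c×3.396 term appears on both sides and cancels. Collect the known terms of each column as K = Σ(ρt)_known − 3.396 × (depth of known layers): K_1 = 87.098808 − 3.396×32.82 = −24.357912; K_2 = 0 − 3.396×(1.8 + 0) = −6.1128.
Balance: K_1 = K_2 − x×(3.396 − 2.806), so x = (K_2 − K_1)/(3.396 − 2.806) = 18.2451/0.59 = 30.9 km.

30.9 km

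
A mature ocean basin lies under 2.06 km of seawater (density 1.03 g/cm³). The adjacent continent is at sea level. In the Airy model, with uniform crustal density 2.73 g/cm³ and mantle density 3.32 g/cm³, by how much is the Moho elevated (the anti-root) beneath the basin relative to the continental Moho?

5.94 km

By Archimedes' principle applied to the lithosphere: replacing crust with seawater at the top is compensated by replacing crust with mantle at the base: d (ρ_c − ρ_w) = a (ρ_m − ρ_c).
a = d (ρ_c − ρ_w)/(ρ_m − ρ_c) = 2.06 km × 1.7/0.59 = 5.94 km.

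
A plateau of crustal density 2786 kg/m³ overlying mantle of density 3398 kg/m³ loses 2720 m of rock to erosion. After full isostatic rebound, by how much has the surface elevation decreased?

Rebound u = e ρ_c/ρ_m = 2720 m × 2786/3398 = 2230 m.
Net surface drop = e − u = 2720 m − 2230 m = e (ρ_m − ρ_c)/ρ_m = 490 m.

490 m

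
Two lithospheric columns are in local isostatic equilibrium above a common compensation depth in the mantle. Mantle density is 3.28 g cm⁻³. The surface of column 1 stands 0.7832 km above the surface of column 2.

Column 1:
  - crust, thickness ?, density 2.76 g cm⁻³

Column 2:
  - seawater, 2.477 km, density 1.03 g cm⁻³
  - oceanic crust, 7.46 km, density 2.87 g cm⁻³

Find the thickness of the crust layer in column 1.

21.5 km

Take the compensation level at the base of the deeper column (depth z_c below the surface of column 1) and equate Σ ρ_i t_i down to z_c; mantle fills any gap and the z_c terms cancel.
Column 1: x×2.76 + (z_c − 0 − x)×3.28
Column 2: 0.7832×0 + 2.477×1.03 + 7.46×2.87 + (z_c − 0.7832 − 9.937)×3.28
The z_c×3.28 term appears on both sides and cancels. Collect the known terms of each column as K = Σ(ρt)_known − 3.28 × (depth of known layers): K_1 = 0 − 3.28×0 = 0; K_2 = 23.96151 − 3.28×(0.7832 + 9.937) = −11.200746.
Balance: K_1 − x×(3.28 − 2.76) = K_2, so x = (K_1 − K_2)/(3.28 − 2.76) = 11.2007/0.52 = 21.5 km.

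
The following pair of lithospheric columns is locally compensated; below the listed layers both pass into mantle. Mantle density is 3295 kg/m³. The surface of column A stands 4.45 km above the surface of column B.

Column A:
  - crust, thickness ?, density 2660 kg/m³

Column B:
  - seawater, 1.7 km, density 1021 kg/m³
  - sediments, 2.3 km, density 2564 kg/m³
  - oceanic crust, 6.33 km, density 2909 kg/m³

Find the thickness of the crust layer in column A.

35.7 km

Take the compensation level at the base of the deeper column (depth z_c below the surface of column A) and equate Σ ρ_i t_i down to z_c; mantle fills any gap and the z_c terms cancel.
Column A: x×2660 + (z_c − 0 − x)×3295
Column B: 4.45×0 + 1.7×1021 + 2.3×2564 + 6.33×2909 + (z_c − 4.45 − 10.33)×3295
The z_c×3295 term appears on both sides and cancels. Collect the known terms of each column as K = Σ(ρt)_known − 3295 × (depth of known layers): K_A = 0 − 3295×0 = 0; K_B = 26046.87 − 3295×(4.45 + 10.33) = −22653.23.
Balance: K_A − x×(3295 − 2660) = K_B, so x = (K_A − K_B)/(3295 − 2660) = 22653.2/635 = 35.7 km.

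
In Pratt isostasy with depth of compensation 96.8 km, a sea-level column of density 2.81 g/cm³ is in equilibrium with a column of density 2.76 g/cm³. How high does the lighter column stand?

1.75 km

ρ_ref D = ρ (D + h) → h = D (ρ_ref − ρ)/ρ.
h = 96.8 km × (2.81 − 2.76)/2.76 = 1.75 km.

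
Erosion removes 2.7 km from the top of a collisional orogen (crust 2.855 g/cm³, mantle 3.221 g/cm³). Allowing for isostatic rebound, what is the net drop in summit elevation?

0.307 km

Rebound u = e ρ_c/ρ_m = 2.7 km × 2.855/3.221 = 2.393 km.
Net surface drop = e − u = 2.7 km − 2.393 km = e (ρ_m − ρ_c)/ρ_m = 0.307 km.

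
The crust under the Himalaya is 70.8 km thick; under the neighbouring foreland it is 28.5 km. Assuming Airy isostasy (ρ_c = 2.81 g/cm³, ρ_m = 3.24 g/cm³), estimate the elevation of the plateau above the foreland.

5.61 km

Excess crust Δ = 70.8 km − 28.5 km = 42.3 km, split between elevation h and root r with h + r = Δ.
Airy balance ρ_c h = (ρ_m − ρ_c) r gives r = h ρ_c/(ρ_m − ρ_c), so h (1 + ρ_c/(ρ_m − ρ_c)) = Δ, i.e. h = Δ (ρ_m − ρ_c)/ρ_m.
h = 42.3 km × 0.43/3.24 = 5.61 km.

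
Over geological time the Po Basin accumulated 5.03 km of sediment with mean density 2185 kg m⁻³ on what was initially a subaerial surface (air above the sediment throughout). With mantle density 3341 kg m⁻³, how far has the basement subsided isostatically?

Subaerial load: s = t ρ_sed / ρ_m = 5.03 km × 2185/3341 = 3.29 km.

3.29 km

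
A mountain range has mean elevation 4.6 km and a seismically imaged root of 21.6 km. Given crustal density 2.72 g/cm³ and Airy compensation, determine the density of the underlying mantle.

3.3 g/cm³

Airy balance: ρ_c h = (ρ_m − ρ_c) r → ρ_m = ρ_c (1 + h/r).
ρ_m = 2.72 × (1 + 4.6 km/21.6 km) = 3.3 g/cm³.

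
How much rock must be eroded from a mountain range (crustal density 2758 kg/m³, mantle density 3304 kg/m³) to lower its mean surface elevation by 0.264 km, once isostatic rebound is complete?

1.6 km

Net drop Δ = e − u = e − e ρ_c/ρ_m = e (ρ_m − ρ_c)/ρ_m.
e = Δ ρ_m/(ρ_m − ρ_c) = 0.264 km × 3304/546 = 1.6 km.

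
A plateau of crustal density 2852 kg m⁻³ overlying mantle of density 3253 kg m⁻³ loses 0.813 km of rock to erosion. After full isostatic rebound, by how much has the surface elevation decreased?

Rebound u = e ρ_c/ρ_m = 0.813 km × 2852/3253 = 0.7128 km.
Net surface drop = e − u = 0.813 km − 0.7128 km = e (ρ_m − ρ_c)/ρ_m = 0.1 km.

0.1 km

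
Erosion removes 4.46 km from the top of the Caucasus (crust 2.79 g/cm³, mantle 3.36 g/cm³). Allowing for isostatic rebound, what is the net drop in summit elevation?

Rebound u = e ρ_c/ρ_m = 4.46 km × 2.79/3.36 = 3.703 km.
Net surface drop = e − u = 4.46 km − 3.703 km = e (ρ_m − ρ_c)/ρ_m = 0.757 km.

0.757 km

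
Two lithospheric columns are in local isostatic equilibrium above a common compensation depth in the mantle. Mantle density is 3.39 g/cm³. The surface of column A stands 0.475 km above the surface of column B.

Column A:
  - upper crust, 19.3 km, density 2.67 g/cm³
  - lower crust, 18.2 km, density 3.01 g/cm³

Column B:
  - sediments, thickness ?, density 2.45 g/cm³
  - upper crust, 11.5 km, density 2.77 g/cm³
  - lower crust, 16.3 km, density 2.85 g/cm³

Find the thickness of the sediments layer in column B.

3.48 km

Take the compensation level at the base of the deeper column (depth z_c below the surface of column A) and equate Σ ρ_i t_i down to z_c; mantle fills any gap and the z_c terms cancel.
Column A: 19.3×2.67 + 18.2×3.01 + (z_c − 37.5)×3.39
Column B: 0.475×0 + x×2.45 + 11.5×2.77 + 16.3×2.85 + (z_c − 0.475 − 27.8 − x)×3.39
The z_c×3.39 term appears on both sides and cancels. Collect the known terms of each column as K = Σ(ρt)_known − 3.39 × (depth of known layers): K_A = 106.313 − 3.39×37.5 = −20.812; K_B = 78.31 − 3.39×(0.475 + 27.8) = −17.54225.
Balance: K_A = K_B − x×(3.39 − 2.45), so x = (K_B − K_A)/(3.39 − 2.45) = 3.26975/0.94 = 3.48 km.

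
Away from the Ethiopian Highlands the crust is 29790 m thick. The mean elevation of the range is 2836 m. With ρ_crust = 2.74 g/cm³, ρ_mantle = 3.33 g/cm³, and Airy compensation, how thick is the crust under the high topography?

Root depth r = h ρ_c / (ρ_m − ρ_c) = 2836 m × 2.74 / 0.59 = 13170 m.
Total thickness = T + h + r = 29790 m + 2836 m + 13170 m = 45800 m.

45800 m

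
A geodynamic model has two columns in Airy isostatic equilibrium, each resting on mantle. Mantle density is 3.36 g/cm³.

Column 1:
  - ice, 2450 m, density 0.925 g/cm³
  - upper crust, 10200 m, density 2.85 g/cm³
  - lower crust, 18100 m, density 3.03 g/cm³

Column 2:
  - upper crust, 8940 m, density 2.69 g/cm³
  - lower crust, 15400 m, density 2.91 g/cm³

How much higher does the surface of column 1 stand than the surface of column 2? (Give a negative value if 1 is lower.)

For any compensation level in the mantle, the mantle terms cancel and isostasy reduces to e = (Σt_1 − Σt_2) − (Σ(ρt)_1 − Σ(ρt)_2) / ρ_m.
Σt_1 = 30750 m; Σt_2 = 24340 m; Σ(ρt)_1 = 86179.25; Σ(ρt)_2 = 68862.6 (in m·g/cm³).
e = (30750 − 24340) − (86179.25 − 68862.6) / 3.36 = 1260 m.

1260 m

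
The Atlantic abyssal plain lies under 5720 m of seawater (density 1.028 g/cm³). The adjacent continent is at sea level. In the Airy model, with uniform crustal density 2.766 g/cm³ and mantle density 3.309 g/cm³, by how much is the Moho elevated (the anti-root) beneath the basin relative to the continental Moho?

18300 m

In Airy isostatic equilibrium: replacing crust with seawater at the top is compensated by replacing crust with mantle at the base: d (ρ_c − ρ_w) = a (ρ_m − ρ_c).
a = d (ρ_c − ρ_w)/(ρ_m − ρ_c) = 5720 m × 1.738/0.543 = 18300 m.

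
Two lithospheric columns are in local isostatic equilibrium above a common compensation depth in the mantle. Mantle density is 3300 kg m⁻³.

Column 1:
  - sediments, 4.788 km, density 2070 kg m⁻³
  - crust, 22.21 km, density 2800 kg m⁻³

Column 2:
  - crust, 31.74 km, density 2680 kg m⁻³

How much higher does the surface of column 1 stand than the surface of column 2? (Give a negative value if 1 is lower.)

For any compensation level in the mantle, the mantle terms cancel and isostasy reduces to e = (Σt_1 − Σt_2) − (Σ(ρt)_1 − Σ(ρt)_2) / ρ_m.
Σt_1 = 26.998 km; Σt_2 = 31.74 km; Σ(ρt)_1 = 72099.16; Σ(ρt)_2 = 85063.2 (in km·kg m⁻³).
e = (26.998 − 31.74) − (72099.16 − 85063.2) / 3300 = −0.814 km.

−0.814 km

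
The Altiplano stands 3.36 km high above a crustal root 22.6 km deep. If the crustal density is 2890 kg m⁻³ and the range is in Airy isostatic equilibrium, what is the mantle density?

Airy balance: ρ_c h = (ρ_m − ρ_c) r → ρ_m = ρ_c (1 + h/r).
ρ_m = 2890 × (1 + 3.36 km/22.6 km) = 3320 kg m⁻³.

3320 kg m⁻³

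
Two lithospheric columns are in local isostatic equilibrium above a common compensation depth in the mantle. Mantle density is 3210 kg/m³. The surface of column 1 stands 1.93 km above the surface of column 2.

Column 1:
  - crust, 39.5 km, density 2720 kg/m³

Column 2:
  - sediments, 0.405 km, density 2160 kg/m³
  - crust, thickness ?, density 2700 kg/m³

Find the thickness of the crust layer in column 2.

25 km

Take the compensation level at the base of the deeper column (depth z_c below the surface of column 1) and equate Σ ρ_i t_i down to z_c; mantle fills any gap and the z_c terms cancel.
Column 1: 39.5×2720 + (z_c − 39.5)×3210
Column 2: 1.93×0 + 0.405×2160 + x×2700 + (z_c − 1.93 − 0.405 − x)×3210
The z_c×3210 term appears on both sides and cancels. Collect the known terms of each column as K = Σ(ρt)_known − 3210 × (depth of known layers): K_1 = 107440 − 3210×39.5 = −19355; K_2 = 874.8 − 3210×(1.93 + 0.405) = −6620.55.
Balance: K_1 = K_2 − x×(3210 − 2700), so x = (K_2 − K_1)/(3210 − 2700) = 12734.5/510 = 25 km.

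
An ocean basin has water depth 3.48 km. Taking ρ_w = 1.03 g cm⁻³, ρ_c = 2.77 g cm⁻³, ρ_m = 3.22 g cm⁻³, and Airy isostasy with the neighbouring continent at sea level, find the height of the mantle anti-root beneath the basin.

13.5 km

Balancing pressure at the compensation depth: replacing crust with seawater at the top is compensated by replacing crust with mantle at the base: d (ρ_c − ρ_w) = a (ρ_m − ρ_c).
a = d (ρ_c − ρ_w)/(ρ_m − ρ_c) = 3.48 km × 1.74/0.45 = 13.5 km.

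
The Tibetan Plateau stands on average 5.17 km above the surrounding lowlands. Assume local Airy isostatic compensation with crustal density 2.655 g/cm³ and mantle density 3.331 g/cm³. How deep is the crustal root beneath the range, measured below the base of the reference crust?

For local isostatic compensation: the weight of the topography is balanced by the buoyancy of the root, ρ_c h = (ρ_m − ρ_c) r.
r = h · ρ_c / (ρ_m − ρ_c) = 5.17 km × 2.655 / (3.331 − 2.655) = 20.3 km.

20.3 km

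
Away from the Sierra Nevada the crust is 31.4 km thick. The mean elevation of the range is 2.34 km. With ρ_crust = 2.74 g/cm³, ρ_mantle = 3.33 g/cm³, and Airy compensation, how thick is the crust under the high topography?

44.6 km

Root depth r = h ρ_c / (ρ_m − ρ_c) = 2.34 km × 2.74 / 0.59 = 10.87 km.
Total thickness = T + h + r = 31.4 km + 2.34 km + 10.87 km = 44.6 km.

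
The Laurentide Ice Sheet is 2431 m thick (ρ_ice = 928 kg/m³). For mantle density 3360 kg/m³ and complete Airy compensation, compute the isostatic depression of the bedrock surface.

671 m

Equating mass per unit area of the two columns: the ice load ρ_ice t is balanced by mantle displaced below, ρ_m s.
s = t ρ_ice / ρ_m = 2431 m × 928/3360 = 671 m.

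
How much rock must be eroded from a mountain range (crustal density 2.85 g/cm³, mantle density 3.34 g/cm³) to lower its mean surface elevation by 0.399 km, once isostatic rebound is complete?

2.72 km

Net drop Δ = e − u = e − e ρ_c/ρ_m = e (ρ_m − ρ_c)/ρ_m.
e = Δ ρ_m/(ρ_m − ρ_c) = 0.399 km × 3.34/0.49 = 2.72 km.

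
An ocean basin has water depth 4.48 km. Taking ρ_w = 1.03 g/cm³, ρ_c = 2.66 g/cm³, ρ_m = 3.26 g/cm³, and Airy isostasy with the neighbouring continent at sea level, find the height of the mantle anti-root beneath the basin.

12.2 km

In Airy isostatic equilibrium: replacing crust with seawater at the top is compensated by replacing crust with mantle at the base: d (ρ_c − ρ_w) = a (ρ_m − ρ_c).
a = d (ρ_c − ρ_w)/(ρ_m − ρ_c) = 4.48 km × 1.63/0.6 = 12.2 km.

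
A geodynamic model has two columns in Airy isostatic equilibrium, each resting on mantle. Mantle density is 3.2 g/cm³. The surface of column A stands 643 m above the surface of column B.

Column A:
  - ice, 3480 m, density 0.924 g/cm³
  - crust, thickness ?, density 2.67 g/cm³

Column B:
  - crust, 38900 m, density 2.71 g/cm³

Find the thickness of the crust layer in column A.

24900 m

Take the compensation level at the base of the deeper column (depth z_c below the surface of column A) and equate Σ ρ_i t_i down to z_c; mantle fills any gap and the z_c terms cancel.
Column A: 3480×0.924 + x×2.67 + (z_c − 3480 − x)×3.2
Column B: 643×0 + 38900×2.71 + (z_c − 643 − 38900)×3.2
The z_c×3.2 term appears on both sides and cancels. Collect the known terms of each column as K = Σ(ρt)_known − 3.2 × (depth of known layers): K_A = 3215.52 − 3.2×3480 = −7920.48; K_B = 105419 − 3.2×(643 + 38900) = −21118.6.
Balance: K_A − x×(3.2 − 2.67) = K_B, so x = (K_A − K_B)/(3.2 − 2.67) = 13198.1/0.53 = 24900 m.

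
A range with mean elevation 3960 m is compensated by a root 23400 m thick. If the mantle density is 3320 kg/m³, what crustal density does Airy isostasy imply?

ρ_c h = (ρ_m − ρ_c) r → ρ_c (h + r) = ρ_m r → ρ_c = ρ_m r / (h + r).
ρ_c = 3320 × 23400 m / (3960 m + 23400 m) = 2840 kg/m³.

2840 kg/m³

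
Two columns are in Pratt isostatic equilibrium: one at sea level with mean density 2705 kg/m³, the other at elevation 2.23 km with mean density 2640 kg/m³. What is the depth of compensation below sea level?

90.6 km

ρ_ref D = ρ (D + h) → D (ρ_ref − ρ) = ρ h.
D = ρ h/(ρ_ref − ρ) = 2640 × 2.23 km/(2705 − 2640) = 90.6 km.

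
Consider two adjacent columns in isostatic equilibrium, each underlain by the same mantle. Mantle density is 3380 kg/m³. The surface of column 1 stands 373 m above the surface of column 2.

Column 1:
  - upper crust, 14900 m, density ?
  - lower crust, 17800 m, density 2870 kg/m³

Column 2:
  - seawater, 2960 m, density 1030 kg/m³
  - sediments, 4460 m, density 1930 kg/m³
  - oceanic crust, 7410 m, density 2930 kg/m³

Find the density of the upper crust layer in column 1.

Take the compensation level at the base of the deeper column (depth z_c below the surface of column 1) and equate Σ ρ_i t_i down to z_c; mantle fills any gap and the z_c terms cancel.
Column 1: 14900×ρ + 17800×2870 + (z_c − 32700)×3380
Column 2: 373×0 + 2960×1030 + 4460×1930 + 7410×2930 + (z_c − 373 − 14830)×3380
The z_c×3380 term appears on both sides and cancels. Collect the known terms of each column as K = Σ(ρt)_known − 3380 × (depth of known layers): K_1 = 51086000 − 3380×32700 = −59440000; K_2 = 33367900 − 3380×(373 + 14830) = −18018240.
Balance: K_1 + 14900×ρ = K_2, so ρ = (K_2 − K_1)/14900 = 41421800/14900 = 2780 kg/m³.

2780 kg/m³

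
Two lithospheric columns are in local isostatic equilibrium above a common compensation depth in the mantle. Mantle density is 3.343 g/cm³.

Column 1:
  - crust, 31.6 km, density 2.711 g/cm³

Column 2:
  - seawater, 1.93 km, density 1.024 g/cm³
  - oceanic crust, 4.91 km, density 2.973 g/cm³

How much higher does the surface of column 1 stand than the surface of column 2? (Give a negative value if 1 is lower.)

For any compensation level in the mantle, the mantle terms cancel and isostasy reduces to e = (Σt_1 − Σt_2) − (Σ(ρt)_1 − Σ(ρt)_2) / ρ_m.
Σt_1 = 31.6 km; Σt_2 = 6.84 km; Σ(ρt)_1 = 85.6676; Σ(ρt)_2 = 16.57375 (in km·g/cm³).
e = (31.6 − 6.84) − (85.6676 − 16.57375) / 3.343 = 4.09 km.

4.09 km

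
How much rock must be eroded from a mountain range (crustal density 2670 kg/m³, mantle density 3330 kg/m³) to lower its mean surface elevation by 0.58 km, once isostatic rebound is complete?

2.93 km

Net drop Δ = e − u = e − e ρ_c/ρ_m = e (ρ_m − ρ_c)/ρ_m.
e = Δ ρ_m/(ρ_m − ρ_c) = 0.58 km × 3330/660 = 2.93 km.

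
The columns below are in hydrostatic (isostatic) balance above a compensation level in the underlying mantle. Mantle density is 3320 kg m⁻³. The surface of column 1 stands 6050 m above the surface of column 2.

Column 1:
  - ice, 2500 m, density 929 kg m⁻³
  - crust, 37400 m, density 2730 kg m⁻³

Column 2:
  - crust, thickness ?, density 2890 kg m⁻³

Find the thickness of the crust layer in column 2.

Take the compensation level at the base of the deeper column (depth z_c below the surface of column 1) and equate Σ ρ_i t_i down to z_c; mantle fills any gap and the z_c terms cancel.
Column 1: 2500×929 + 37400×2730 + (z_c − 39900)×3320
Column 2: 6050×0 + x×2890 + (z_c − 6050 − 0 − x)×3320
The z_c×3320 term appears on both sides and cancels. Collect the known terms of each column as K = Σ(ρt)_known − 3320 × (depth of known layers): K_1 = 104424500 − 3320×39900 = −28043500; K_2 = 0 − 3320×(6050 + 0) = −20086000.
Balance: K_1 = K_2 − x×(3320 − 2890), so x = (K_2 − K_1)/(3320 − 2890) = 7957500/430 = 18500 m.

18500 m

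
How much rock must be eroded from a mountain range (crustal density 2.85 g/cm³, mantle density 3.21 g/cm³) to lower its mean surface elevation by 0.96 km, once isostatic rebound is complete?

Net drop Δ = e − u = e − e ρ_c/ρ_m = e (ρ_m − ρ_c)/ρ_m.
e = Δ ρ_m/(ρ_m − ρ_c) = 0.96 km × 3.21/0.36 = 8.56 km.

8.56 km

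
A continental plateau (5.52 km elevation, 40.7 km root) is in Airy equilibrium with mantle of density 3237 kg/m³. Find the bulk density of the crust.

2850 kg/m³

ρ_c h = (ρ_m − ρ_c) r → ρ_c (h + r) = ρ_m r → ρ_c = ρ_m r / (h + r).
ρ_c = 3237 × 40.7 km / (5.52 km + 40.7 km) = 2850 kg/m³.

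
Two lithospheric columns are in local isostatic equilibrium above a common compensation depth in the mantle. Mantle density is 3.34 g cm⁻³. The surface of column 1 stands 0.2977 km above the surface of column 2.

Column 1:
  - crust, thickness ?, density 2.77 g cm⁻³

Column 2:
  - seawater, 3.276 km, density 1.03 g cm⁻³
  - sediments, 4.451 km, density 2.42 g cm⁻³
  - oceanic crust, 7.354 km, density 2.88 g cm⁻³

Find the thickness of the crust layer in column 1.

28.1 km

Take the compensation level at the base of the deeper column (depth z_c below the surface of column 1) and equate Σ ρ_i t_i down to z_c; mantle fills any gap and the z_c terms cancel.
Column 1: x×2.77 + (z_c − 0 − x)×3.34
Column 2: 0.2977×0 + 3.276×1.03 + 4.451×2.42 + 7.354×2.88 + (z_c − 0.2977 − 15.081)×3.34
The z_c×3.34 term appears on both sides and cancels. Collect the known terms of each column as K = Σ(ρt)_known − 3.34 × (depth of known layers): K_1 = 0 − 3.34×0 = 0; K_2 = 35.32522 − 3.34×(0.2977 + 15.081) = −16.039638.
Balance: K_1 − x×(3.34 − 2.77) = K_2, so x = (K_1 − K_2)/(3.34 − 2.77) = 16.0396/0.57 = 28.1 km.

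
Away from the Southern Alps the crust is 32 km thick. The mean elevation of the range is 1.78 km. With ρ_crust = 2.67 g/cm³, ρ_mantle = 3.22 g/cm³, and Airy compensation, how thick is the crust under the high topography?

Root depth r = h ρ_c / (ρ_m − ρ_c) = 1.78 km × 2.67 / 0.55 = 8.641 km.
Total thickness = T + h + r = 32 km + 1.78 km + 8.641 km = 42.4 km.

42.4 km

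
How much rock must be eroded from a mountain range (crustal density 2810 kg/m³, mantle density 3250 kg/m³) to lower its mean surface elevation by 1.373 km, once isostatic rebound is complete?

10.1 km

Net drop Δ = e − u = e − e ρ_c/ρ_m = e (ρ_m − ρ_c)/ρ_m.
e = Δ ρ_m/(ρ_m − ρ_c) = 1.373 km × 3250/440 = 10.1 km.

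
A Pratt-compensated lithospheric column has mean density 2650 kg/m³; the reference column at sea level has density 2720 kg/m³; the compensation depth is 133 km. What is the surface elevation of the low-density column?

3.51 km

ρ_ref D = ρ (D + h) → h = D (ρ_ref − ρ)/ρ.
h = 133 km × (2720 − 2650)/2650 = 3.51 km.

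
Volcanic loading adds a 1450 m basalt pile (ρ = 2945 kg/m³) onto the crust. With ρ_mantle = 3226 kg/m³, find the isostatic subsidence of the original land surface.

1320 m

Subaerial loading: s = t ρ_load / ρ_m.
s = 1450 m × 2945/3226 = 1320 m.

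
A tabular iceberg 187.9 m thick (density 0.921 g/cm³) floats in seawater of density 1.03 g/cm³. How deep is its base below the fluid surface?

168 m

Draft d = t ρ_obj/ρ_fluid = 187.9 m × 0.921/1.03 = 168 m.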